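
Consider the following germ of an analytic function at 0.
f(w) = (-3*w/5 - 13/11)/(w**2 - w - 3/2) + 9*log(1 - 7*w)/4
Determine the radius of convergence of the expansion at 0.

Denominator factor (w**2 - w - 3/2): discriminant 7, real irrational roots 1/2 + (1/2)*sqrt(7) and 1/2 - (1/2)*sqrt(7); poles of order 1, moduli 1/2 + (1/2)*sqrt(7) and -1/2 + (1/2)*sqrt(7).
Branch term (9/4)*log(1 - w/(1/7)): its argument vanishes at w = 1/7, a logarithmic branch point, modulus 1/7.
The radius of convergence is the smallest modulus among the singular points: 1/7.

The radius of convergence is 1/7.


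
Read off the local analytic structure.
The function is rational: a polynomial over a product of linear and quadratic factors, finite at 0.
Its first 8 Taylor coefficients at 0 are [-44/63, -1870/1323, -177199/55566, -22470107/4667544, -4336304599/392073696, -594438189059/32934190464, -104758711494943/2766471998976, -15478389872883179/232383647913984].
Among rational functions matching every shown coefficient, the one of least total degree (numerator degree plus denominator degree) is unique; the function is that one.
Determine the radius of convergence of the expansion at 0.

The radius of convergence is -1/4 + (1/44)*sqrt(1177).

No rational of total degree below 5 reproduces all 8 coefficients; solving the [2/3] Pade equations on them gives f(ζ) = (5*ζ**2/7 + 3*ζ/4 + 1/3)/((ζ + 7/8)*(ζ**2 + ζ/2 - 6/11)), whose expansion matches every shown term.
Denominator factor (ζ**2 + ζ/2 - 6/11): discriminant 107/44, real irrational roots -1/4 + (1/44)*sqrt(1177) and -1/4 - (1/44)*sqrt(1177); poles of order 1, moduli -1/4 + (1/44)*sqrt(1177) and 1/4 + (1/44)*sqrt(1177).
Denominator factor (ζ + 7/8): pole of order 1 at -7/8, modulus 7/8.
The radius of convergence is the smallest modulus among the singular points: -1/4 + (1/44)*sqrt(1177).


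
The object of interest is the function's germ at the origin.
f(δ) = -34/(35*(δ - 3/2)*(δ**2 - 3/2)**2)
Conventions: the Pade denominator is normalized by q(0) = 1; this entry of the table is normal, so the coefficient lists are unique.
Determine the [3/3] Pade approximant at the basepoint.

The Pade approximant has numerator coefficients [272/945, -2176/19845, 1088/19845, -544/8505]; denominator coefficients [1, -22/21, -8/9, 22/21].

Taylor coefficients needed (expand at 0): a_0 = 272/945, a_1 = 544/2835, a_2 = 4352/8505, a_3 = 8704/25515, a_4 = 46784/76545, a_5 = 93568/229635, a_6 = 422144/688905.
Write the denominator as Q(δ) = 1 + q1*δ + q2*δ^2 + q3*δ^3. Requiring Q*f - P = O(δ^7) with deg P <= 3 kills the coefficients of δ^4..δ^6 in Q*f:
  δ^4: a_4 + q1*a_3 + q2*a_2 + q3*a_1 = 0, i.e. 46784/76545 + (8704/25515)*q1 + (4352/8505)*q2 + (544/2835)*q3 = 0.
  δ^5: a_5 + q1*a_4 + q2*a_3 + q3*a_2 = 0, i.e. 93568/229635 + (46784/76545)*q1 + (8704/25515)*q2 + (4352/8505)*q3 = 0.
  δ^6: a_6 + q1*a_5 + q2*a_4 + q3*a_3 = 0, i.e. 422144/688905 + (93568/229635)*q1 + (46784/76545)*q2 + (8704/25515)*q3 = 0.
Solving this linear system: q1 = -22/21, q2 = -8/9, q3 = 22/21.
The numerator is Q*f truncated at degree 3: P0 = a_0 = 272/945; P1 = a_1 + q1*a_0 = -2176/19845; P2 = a_2 + q1*a_1 + q2*a_0 = 1088/19845; P3 = a_3 + q1*a_2 + q2*a_1 + q3*a_0 = -544/8505.


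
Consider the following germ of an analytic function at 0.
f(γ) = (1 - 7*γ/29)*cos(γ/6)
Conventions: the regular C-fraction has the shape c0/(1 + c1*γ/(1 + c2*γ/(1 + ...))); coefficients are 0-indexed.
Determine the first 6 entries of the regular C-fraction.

Taylor coefficients (expand at 0): a_0 = 1, a_1 = -7/29, a_2 = -1/72, a_3 = 7/2088, a_4 = 1/31104, a_5 = -7/902016.
c0 = a_0 = 1. Peel one level at a time: if S = 1 + c*γ/S' with S'(0) = 1, then c is the γ-coefficient of S and S' = c*γ/(S - 1).
S_1 = c0/f = 1 + (7/29)*γ + (4369/60552)*γ^2 + ...; c1 = 7/29.
S_2 = c1*γ/(S_1 - 1) = 1 + (-4369/14616)*γ + (4369/254016)*γ^2 + ...; c2 = -4369/14616.
S_3 = c2*γ/(S_2 - 1) = 1 + (29/504)*γ + (-4205/1887408)*γ^2 + ...; c3 = 29/504.
S_4 = c3*γ/(S_3 - 1) = 1 + (1015/26214)*γ + (-5392205/687173796)*γ^2 + ...; c4 = 1015/26214.
S_5 = c4*γ/(S_4 - 1) = 1 + (154063/760206)*γ + ...; c5 = 154063/760206.

The regular C-fraction coefficients are [1, 7/29, -4369/14616, 29/504, 1015/26214, 154063/760206].


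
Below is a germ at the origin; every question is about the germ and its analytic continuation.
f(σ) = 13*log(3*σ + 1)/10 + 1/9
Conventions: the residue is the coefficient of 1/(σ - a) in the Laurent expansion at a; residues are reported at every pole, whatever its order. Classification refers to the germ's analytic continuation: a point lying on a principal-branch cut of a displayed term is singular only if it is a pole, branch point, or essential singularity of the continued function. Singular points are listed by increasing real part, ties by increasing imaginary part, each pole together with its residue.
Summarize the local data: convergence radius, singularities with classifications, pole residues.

Radius of convergence at 0: 1/3.
At -1/3: a logarithmic branch point.

Branch term (13/10)*log(1 - σ/(-1/3)): its argument vanishes at σ = -1/3, a logarithmic branch point, modulus 1/3.
The radius of convergence is the smallest modulus among the singular points: 1/3.


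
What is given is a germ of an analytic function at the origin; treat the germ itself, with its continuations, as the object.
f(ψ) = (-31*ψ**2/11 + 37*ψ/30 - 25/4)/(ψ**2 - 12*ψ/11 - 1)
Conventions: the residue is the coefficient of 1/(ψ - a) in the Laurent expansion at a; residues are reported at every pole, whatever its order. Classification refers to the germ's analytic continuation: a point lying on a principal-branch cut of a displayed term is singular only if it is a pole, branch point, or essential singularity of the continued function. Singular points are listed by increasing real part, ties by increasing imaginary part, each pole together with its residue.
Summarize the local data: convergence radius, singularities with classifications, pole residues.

Radius of convergence at 0: -6/11 + (1/11)*sqrt(157).
At 6/11 - (1/11)*sqrt(157): a pole of order 1; residue -6683/7260 + (268127/759880)*sqrt(157).
At 6/11 + (1/11)*sqrt(157): a pole of order 1; residue -6683/7260 - (268127/759880)*sqrt(157).

Denominator factor (ψ**2 - 12*ψ/11 - 1): discriminant 628/121, real irrational roots 6/11 + (1/11)*sqrt(157) and 6/11 - (1/11)*sqrt(157); poles of order 1, moduli 6/11 + (1/11)*sqrt(157) and -6/11 + (1/11)*sqrt(157).
The radius of convergence is the smallest modulus among the singular points: -6/11 + (1/11)*sqrt(157).
The factor ψ**2 - 12*ψ/11 - 1 splits as (ψ - a)(ψ - a') with a = 6/11 - (1/11)*sqrt(157), a' = 6/11 + (1/11)*sqrt(157). At the order-1 pole a set g(ψ) = (ψ - a)*f(ψ) = [-31*ψ**2/11 + 37*ψ/30 - 25/4] / (ψ - a').
Simple pole: residue = g(a) at a = 6/11 - (1/11)*sqrt(157), which is -6683/7260 + (268127/759880)*sqrt(157).
The factor ψ**2 - 12*ψ/11 - 1 splits as (ψ - a)(ψ - a') with a = 6/11 + (1/11)*sqrt(157), a' = 6/11 - (1/11)*sqrt(157). At the order-1 pole a set g(ψ) = (ψ - a)*f(ψ) = [-31*ψ**2/11 + 37*ψ/30 - 25/4] / (ψ - a').
Simple pole: residue = g(a) at a = 6/11 + (1/11)*sqrt(157), which is -6683/7260 - (268127/759880)*sqrt(157).
List the singular points by increasing real part (a conjugate pair: the negative imaginary part first).


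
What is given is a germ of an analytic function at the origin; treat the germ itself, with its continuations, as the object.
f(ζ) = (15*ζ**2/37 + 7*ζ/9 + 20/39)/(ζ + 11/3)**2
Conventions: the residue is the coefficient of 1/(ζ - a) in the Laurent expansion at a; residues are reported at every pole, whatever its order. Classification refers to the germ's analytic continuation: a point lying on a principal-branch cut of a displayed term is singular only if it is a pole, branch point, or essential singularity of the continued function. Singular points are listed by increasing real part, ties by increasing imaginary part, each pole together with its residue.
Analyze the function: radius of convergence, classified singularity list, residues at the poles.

Radius of convergence at 0: 11/3.
At -11/3: a pole of order 2; residue -731/333.

Denominator factor (ζ + 11/3)^2: pole of order 2 at -11/3, modulus 11/3.
The radius of convergence is the smallest modulus among the singular points: 11/3.
At the order-2 pole -11/3 set g(ζ) = (ζ - (-11/3))^2*f(ζ) = 15*ζ**2/37 + 7*ζ/9 + 20/39.
Order-2 pole: residue = g'(a); g'(-11/3) = -731/333, so the residue is -731/333.


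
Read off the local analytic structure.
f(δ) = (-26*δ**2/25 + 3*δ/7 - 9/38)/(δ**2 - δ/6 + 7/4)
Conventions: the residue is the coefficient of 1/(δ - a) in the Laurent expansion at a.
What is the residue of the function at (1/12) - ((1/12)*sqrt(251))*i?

The residue is (67/525) + ((3841/100149)*sqrt(251))*i.

The factor δ**2 - δ/6 + 7/4 splits as (δ - a)(δ - a') with a = (1/12) - ((1/12)*sqrt(251))*i, a' = (1/12) + ((1/12)*sqrt(251))*i. At the order-1 pole a set g(δ) = (δ - a)*f(δ) = [-26*δ**2/25 + 3*δ/7 - 9/38] / (δ - a').
Simple pole: residue = g(a) at a = (1/12) - ((1/12)*sqrt(251))*i, which is (67/525) + ((3841/100149)*sqrt(251))*i.


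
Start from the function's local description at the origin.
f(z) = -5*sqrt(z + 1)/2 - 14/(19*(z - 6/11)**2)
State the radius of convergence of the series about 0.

Denominator factor (z - 6/11)^2: pole of order 2 at 6/11, modulus 6/11.
Branch term (-5/2)*sqrt(1 - z/(-1)): its argument vanishes at z = -1, a square-root branch point, modulus 1.
The radius of convergence is the smallest modulus among the singular points: 6/11.

The radius of convergence is 6/11.


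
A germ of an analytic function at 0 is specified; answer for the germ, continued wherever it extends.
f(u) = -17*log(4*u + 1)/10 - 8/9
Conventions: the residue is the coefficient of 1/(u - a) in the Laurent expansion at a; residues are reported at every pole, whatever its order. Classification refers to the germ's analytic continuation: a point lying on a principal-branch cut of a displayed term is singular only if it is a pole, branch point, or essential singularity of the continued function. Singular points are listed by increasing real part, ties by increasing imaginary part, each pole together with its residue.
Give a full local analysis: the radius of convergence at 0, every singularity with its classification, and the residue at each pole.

Radius of convergence at 0: 1/4.
At -1/4: a logarithmic branch point.

Branch term (-17/10)*log(1 - u/(-1/4)): its argument vanishes at u = -1/4, a logarithmic branch point, modulus 1/4.
The radius of convergence is the smallest modulus among the singular points: 1/4.


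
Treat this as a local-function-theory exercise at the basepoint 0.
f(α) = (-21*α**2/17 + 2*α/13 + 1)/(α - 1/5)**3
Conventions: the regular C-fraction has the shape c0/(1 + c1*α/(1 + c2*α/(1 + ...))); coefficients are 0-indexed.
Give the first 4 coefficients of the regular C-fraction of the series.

The regular C-fraction coefficients are [-125, -197/13, 225722/43537, -1210071031/377971489].

Taylor coefficients (expand at 0): a_0 = -125, a_1 = -24625/13, a_2 = -4173375/221, a_3 = -34656875/221.
c0 = a_0 = -125. Peel one level at a time: if S = 1 + c*α/S' with S'(0) = 1, then c is the α-coefficient of S and S' = c*α/(S - 1).
S_1 = c0/f = 1 + (-197/13)*α + (225722/2873)*α^2 + ...; c1 = -197/13.
S_2 = c1*α/(S_1 - 1) = 1 + (225722/43537)*α + (186164774/11215801)*α^2 + ...; c2 = 225722/43537.
S_3 = c2*α/(S_2 - 1) = 1 + (-1210071031/377971489)*α + ...; c3 = -1210071031/377971489.


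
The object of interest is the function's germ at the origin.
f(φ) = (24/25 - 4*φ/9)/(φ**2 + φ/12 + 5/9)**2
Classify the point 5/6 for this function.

The point is a regular point.

Denominator factors: φ**2 + φ/12 + 5/9 = 95/72 at φ = 5/6 — none vanishes.
So the germ continues analytically to 5/6.


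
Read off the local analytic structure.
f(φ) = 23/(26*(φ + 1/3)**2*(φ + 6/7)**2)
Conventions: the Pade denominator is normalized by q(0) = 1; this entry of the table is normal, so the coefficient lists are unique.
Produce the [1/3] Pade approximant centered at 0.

The Pade approximant has numerator coefficients [1127/104, -23667/5200]; denominator coefficients [1, 1187/150, 751/36, 3787/200].

Taylor coefficients needed (expand at 0): a_0 = 1127/104, a_1 = -28175/312, a_2 = 609707/1248, a_3 = -3071075/1404, a_4 = 1189833631/134784.
Write the denominator as Q(φ) = 1 + q1*φ + q2*φ^2 + q3*φ^3. Requiring Q*f - P = O(φ^5) with deg P <= 1 kills the coefficients of φ^2..φ^4 in Q*f:
  φ^2: a_2 + q1*a_1 + q2*a_0 = 0, i.e. 609707/1248 + (-28175/312)*q1 + (1127/104)*q2 = 0.
  φ^3: a_3 + q1*a_2 + q2*a_1 + q3*a_0 = 0, i.e. -3071075/1404 + (609707/1248)*q1 + (-28175/312)*q2 + (1127/104)*q3 = 0.
  φ^4: a_4 + q1*a_3 + q2*a_2 + q3*a_1 = 0, i.e. 1189833631/134784 + (-3071075/1404)*q1 + (609707/1248)*q2 + (-28175/312)*q3 = 0.
Solving this linear system: q1 = 1187/150, q2 = 751/36, q3 = 3787/200.
The numerator is Q*f truncated at degree 1: P0 = a_0 = 1127/104; P1 = a_1 + q1*a_0 = -23667/5200.


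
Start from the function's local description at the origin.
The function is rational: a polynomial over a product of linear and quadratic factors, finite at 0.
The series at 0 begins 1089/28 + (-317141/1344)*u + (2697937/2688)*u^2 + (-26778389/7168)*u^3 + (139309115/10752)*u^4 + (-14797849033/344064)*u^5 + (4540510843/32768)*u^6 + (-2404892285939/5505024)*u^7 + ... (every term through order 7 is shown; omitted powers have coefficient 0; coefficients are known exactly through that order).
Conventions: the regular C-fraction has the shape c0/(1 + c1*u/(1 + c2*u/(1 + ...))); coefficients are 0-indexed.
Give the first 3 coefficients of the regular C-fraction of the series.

The regular C-fraction coefficients are [1089/28, 2621/432, -2053489/1132272].

Taylor coefficients (read off): a_0 = 1089/28, a_1 = -317141/1344, a_2 = 2697937/2688.
c0 = a_0 = 1089/28. Peel one level at a time: if S = 1 + c*u/S' with S'(0) = 1, then c is the u-coefficient of S and S' = c*u/(S - 1).
S_1 = c0/f = 1 + (2621/432)*u + (2053489/186624)*u^2 + ...; c1 = 2621/432.
S_2 = c1*u/(S_1 - 1) = 1 + (-2053489/1132272)*u + ...; c2 = -2053489/1132272.


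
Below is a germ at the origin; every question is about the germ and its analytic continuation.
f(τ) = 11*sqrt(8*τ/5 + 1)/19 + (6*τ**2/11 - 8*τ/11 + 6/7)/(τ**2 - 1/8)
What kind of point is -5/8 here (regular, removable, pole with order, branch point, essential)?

The point is an algebraic (square-root) branch point.

The term (11/19)*sqrt(1 - τ/(-5/8)) has argument 1 - -5/8/(-5/8) = 0 at -5/8: a square-root (algebraic, two-sheeted) branch point; the remaining terms are analytic or single-valued there.


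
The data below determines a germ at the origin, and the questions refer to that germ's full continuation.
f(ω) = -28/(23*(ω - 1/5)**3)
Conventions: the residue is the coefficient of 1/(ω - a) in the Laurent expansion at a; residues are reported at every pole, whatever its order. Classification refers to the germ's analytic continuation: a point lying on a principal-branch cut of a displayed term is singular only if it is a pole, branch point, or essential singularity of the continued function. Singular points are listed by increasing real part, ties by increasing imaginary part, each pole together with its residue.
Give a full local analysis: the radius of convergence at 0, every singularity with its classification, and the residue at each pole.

Radius of convergence at 0: 1/5.
At 1/5: a pole of order 3; residue 0.

Denominator factor (ω - 1/5)^3: pole of order 3 at 1/5, modulus 1/5.
The radius of convergence is the smallest modulus among the singular points: 1/5.
At the order-3 pole 1/5 set g(ω) = (ω - (1/5))^3*f(ω) = -28/23.
Order-3 pole: residue = g''(a)/2; g''(1/5) = 0, so the residue is 0.


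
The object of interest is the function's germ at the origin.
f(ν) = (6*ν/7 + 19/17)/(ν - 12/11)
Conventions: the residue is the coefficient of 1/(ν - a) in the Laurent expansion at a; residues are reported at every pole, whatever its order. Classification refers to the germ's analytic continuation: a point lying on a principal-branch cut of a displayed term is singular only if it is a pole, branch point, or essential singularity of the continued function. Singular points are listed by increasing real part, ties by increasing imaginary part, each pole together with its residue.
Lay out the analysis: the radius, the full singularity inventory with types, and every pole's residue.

Denominator factor (ν - 12/11): pole of order 1 at 12/11, modulus 12/11.
The radius of convergence is the smallest modulus among the singular points: 12/11.
At the order-1 pole 12/11 set g(ν) = (ν - (12/11))*f(ν) = 6*ν/7 + 19/17.
Simple pole: residue = g(a) at a = 12/11, which is 2687/1309.

Radius of convergence at 0: 12/11.
At 12/11: a pole of order 1; residue 2687/1309.


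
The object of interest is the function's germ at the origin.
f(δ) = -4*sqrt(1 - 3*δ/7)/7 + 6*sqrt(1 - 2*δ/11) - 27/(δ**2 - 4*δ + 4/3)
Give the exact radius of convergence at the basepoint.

Denominator factor (δ**2 - 4*δ + 4/3): discriminant 32/3, real irrational roots 2 + (2/3)*sqrt(6) and 2 - (2/3)*sqrt(6); poles of order 1, moduli 2 + (2/3)*sqrt(6) and 2 - (2/3)*sqrt(6).
Branch term (-4/7)*sqrt(1 - δ/(7/3)): its argument vanishes at δ = 7/3, a square-root branch point, modulus 7/3.
Branch term (6)*sqrt(1 - δ/(11/2)): its argument vanishes at δ = 11/2, a square-root branch point, modulus 11/2.
The radius of convergence is the smallest modulus among the singular points: 2 - (2/3)*sqrt(6).

The radius of convergence is 2 - (2/3)*sqrt(6).


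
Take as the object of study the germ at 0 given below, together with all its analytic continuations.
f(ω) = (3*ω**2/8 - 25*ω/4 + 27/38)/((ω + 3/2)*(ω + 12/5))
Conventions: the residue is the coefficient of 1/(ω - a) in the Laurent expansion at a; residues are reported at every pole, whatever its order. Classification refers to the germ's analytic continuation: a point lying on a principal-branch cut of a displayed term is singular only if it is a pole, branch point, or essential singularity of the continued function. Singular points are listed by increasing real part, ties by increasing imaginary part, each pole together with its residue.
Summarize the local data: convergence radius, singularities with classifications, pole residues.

Radius of convergence at 0: 3/2.
At -12/5: a pole of order 1; residue -5659/285.
At -3/2: a pole of order 1; residue 11075/912.

Denominator factor (ω + 3/2): pole of order 1 at -3/2, modulus 3/2.
Denominator factor (ω + 12/5): pole of order 1 at -12/5, modulus 12/5.
The radius of convergence is the smallest modulus among the singular points: 3/2.
At the order-1 pole -12/5 set g(ω) = (ω - (-12/5))*f(ω) = (3*ω**2/8 - 25*ω/4 + 27/38)/(ω + 3/2).
Simple pole: residue = g(a) at a = -12/5, which is -5659/285.
At the order-1 pole -3/2 set g(ω) = (ω - (-3/2))*f(ω) = (3*ω**2/8 - 25*ω/4 + 27/38)/(ω + 12/5).
Simple pole: residue = g(a) at a = -3/2, which is 11075/912.
List the singular points by increasing real part (a conjugate pair: the negative imaginary part first).


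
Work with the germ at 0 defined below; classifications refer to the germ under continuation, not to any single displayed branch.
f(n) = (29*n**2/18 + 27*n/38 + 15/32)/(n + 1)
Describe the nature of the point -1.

The point is a pole of order 1.

The denominator factor n + 1 vanishes at -1 and appears to the power 1; the numerator there equals 7493/5472, nonzero, and no other factor vanishes.
Hence a pole whose order is the multiplicity, 1.


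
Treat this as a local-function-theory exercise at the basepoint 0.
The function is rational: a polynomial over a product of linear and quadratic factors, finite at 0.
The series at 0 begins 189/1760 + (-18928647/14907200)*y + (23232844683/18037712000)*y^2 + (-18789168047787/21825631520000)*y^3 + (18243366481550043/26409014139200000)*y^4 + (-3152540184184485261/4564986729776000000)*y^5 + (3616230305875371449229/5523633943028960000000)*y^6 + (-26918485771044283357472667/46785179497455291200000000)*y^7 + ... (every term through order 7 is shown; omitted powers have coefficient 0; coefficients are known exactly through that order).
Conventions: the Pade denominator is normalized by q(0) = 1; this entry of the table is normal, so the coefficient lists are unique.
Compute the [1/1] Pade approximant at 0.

The Pade approximant has numerator coefficients [189/1760, -167103675/143951192]; denominator coefficients [1, 286825243/282761270].

Taylor coefficients needed (read off): a_0 = 189/1760, a_1 = -18928647/14907200, a_2 = 23232844683/18037712000.
Write the denominator as Q(y) = 1 + q1*y. Requiring Q*f - P = O(y^3) with deg P <= 1 kills the coefficients of y^2..y^2 in Q*f:
  y^2: a_2 + q1*a_1 = 0, i.e. 23232844683/18037712000 + (-18928647/14907200)*q1 = 0.
Solving this linear system: q1 = 286825243/282761270.
The numerator is Q*f truncated at degree 1: P0 = a_0 = 189/1760; P1 = a_1 + q1*a_0 = -167103675/143951192.


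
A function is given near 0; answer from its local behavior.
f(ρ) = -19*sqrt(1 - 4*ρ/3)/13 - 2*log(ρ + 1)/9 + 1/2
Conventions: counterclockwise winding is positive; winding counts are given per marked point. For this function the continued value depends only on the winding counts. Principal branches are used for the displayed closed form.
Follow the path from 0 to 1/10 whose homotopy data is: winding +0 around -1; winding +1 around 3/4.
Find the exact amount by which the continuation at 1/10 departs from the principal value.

The rational part is single-valued and drops out of the difference; each branch term changes only by its own monodromy.
(-19/13)*sqrt(1 - ρ/(3/4)): winding +1 is odd, the square root flips sign, contributing -2*(-19/13)*sqrt(1 - (1/10)/(3/4)) = -2*(-19/13)*sqrt(13/15) = (38/195)*sqrt(195).
(-2/9)*log(1 - ρ/(-1)): winding 0 around -1, so this term returns to its principal value, contribution 0.
Summing the contributions at ρ = 1/10 gives (38/195)*sqrt(195).

Continued minus principal equals (38/195)*sqrt(195).


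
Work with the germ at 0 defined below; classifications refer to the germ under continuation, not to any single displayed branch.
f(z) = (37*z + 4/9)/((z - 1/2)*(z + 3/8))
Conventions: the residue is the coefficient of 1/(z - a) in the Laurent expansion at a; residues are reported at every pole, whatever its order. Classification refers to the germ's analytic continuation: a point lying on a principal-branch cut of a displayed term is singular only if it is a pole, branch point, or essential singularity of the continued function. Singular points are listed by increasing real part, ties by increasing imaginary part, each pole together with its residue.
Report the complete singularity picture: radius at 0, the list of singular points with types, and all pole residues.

Denominator factor (z + 3/8): pole of order 1 at -3/8, modulus 3/8.
Denominator factor (z - 1/2): pole of order 1 at 1/2, modulus 1/2.
The radius of convergence is the smallest modulus among the singular points: 3/8.
At the order-1 pole -3/8 set g(z) = (z - (-3/8))*f(z) = (37*z + 4/9)/(z - 1/2).
Simple pole: residue = g(a) at a = -3/8, which is 967/63.
At the order-1 pole 1/2 set g(z) = (z - (1/2))*f(z) = (37*z + 4/9)/(z + 3/8).
Simple pole: residue = g(a) at a = 1/2, which is 1364/63.
List the singular points by increasing real part (a conjugate pair: the negative imaginary part first).

Radius of convergence at 0: 3/8.
At -3/8: a pole of order 1; residue 967/63.
At 1/2: a pole of order 1; residue 1364/63.


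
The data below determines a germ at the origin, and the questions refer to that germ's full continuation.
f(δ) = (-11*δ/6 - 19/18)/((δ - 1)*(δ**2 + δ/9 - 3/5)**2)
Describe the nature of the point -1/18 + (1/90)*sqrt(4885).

The denominator factor δ**2 + δ/9 - 3/5 vanishes at -1/18 + (1/90)*sqrt(4885) and appears to the power 2; the numerator there equals -103/108 - (11/540)*sqrt(4885), nonzero, and no other factor vanishes.
Hence a pole whose order is the multiplicity, 2.

The point is a pole of order 2.


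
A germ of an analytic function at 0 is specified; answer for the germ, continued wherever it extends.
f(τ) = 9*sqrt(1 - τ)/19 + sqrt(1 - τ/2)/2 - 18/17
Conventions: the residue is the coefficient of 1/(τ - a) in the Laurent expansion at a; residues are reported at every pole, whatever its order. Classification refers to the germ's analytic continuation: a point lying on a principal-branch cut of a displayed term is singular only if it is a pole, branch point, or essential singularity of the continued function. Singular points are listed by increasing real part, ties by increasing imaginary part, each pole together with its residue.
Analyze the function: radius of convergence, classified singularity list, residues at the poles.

Radius of convergence at 0: 1.
At 1: an algebraic (square-root) branch point.
At 2: an algebraic (square-root) branch point.

Branch term (9/19)*sqrt(1 - τ/(1)): its argument vanishes at τ = 1, a square-root branch point, modulus 1.
Branch term (1/2)*sqrt(1 - τ/(2)): its argument vanishes at τ = 2, a square-root branch point, modulus 2.
The radius of convergence is the smallest modulus among the singular points: 1.
List the singular points by increasing real part (a conjugate pair: the negative imaginary part first).


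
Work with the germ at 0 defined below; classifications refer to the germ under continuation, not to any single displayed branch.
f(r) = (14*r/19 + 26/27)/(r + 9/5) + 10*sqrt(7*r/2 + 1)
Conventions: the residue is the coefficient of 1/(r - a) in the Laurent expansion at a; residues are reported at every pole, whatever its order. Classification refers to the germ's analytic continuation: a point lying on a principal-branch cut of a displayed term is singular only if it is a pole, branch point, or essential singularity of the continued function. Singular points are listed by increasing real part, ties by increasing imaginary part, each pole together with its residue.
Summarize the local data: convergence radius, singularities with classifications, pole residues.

Denominator factor (r + 9/5): pole of order 1 at -9/5, modulus 9/5.
Branch term (10)*sqrt(1 - r/(-2/7)): its argument vanishes at r = -2/7, a square-root branch point, modulus 2/7.
The radius of convergence is the smallest modulus among the singular points: 2/7.
The branch term is analytic at -9/5 and contributes nothing to the residue; only the rational part matters.
At the order-1 pole -9/5 set g(r) = (r - (-9/5))*(rational part) = 14*r/19 + 26/27.
Simple pole: residue = g(a) at a = -9/5, which is -932/2565.
List the singular points by increasing real part (a conjugate pair: the negative imaginary part first).

Radius of convergence at 0: 2/7.
At -9/5: a pole of order 1; residue -932/2565.
At -2/7: an algebraic (square-root) branch point.


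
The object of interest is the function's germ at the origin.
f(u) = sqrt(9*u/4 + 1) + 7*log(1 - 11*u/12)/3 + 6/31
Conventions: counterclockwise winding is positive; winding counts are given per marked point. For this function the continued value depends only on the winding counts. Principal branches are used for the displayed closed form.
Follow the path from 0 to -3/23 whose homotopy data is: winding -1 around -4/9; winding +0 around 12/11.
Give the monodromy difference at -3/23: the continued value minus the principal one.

The rational part is single-valued and drops out of the difference; each branch term changes only by its own monodromy.
(1)*sqrt(1 - u/(-4/9)): winding -1 is odd, the square root flips sign, contributing -2*(1)*sqrt(1 - (-3/23)/(-4/9)) = -2*(1)*sqrt(65/92) = -(1/23)*sqrt(1495).
(7/3)*log(1 - u/(12/11)): winding 0 around 12/11, so this term returns to its principal value, contribution 0.
Summing the contributions at u = -3/23 gives -(1/23)*sqrt(1495).

Continued minus principal equals -(1/23)*sqrt(1495).


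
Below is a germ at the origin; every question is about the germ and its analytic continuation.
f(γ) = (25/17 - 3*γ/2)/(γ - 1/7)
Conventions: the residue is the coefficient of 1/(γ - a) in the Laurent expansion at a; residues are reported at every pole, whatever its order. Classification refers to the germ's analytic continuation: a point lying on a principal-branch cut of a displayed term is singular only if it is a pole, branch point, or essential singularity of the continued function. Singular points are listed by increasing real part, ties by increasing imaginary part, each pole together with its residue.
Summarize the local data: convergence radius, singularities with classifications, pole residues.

Radius of convergence at 0: 1/7.
At 1/7: a pole of order 1; residue 299/238.

Denominator factor (γ - 1/7): pole of order 1 at 1/7, modulus 1/7.
The radius of convergence is the smallest modulus among the singular points: 1/7.
At the order-1 pole 1/7 set g(γ) = (γ - (1/7))*f(γ) = 25/17 - 3*γ/2.
Simple pole: residue = g(a) at a = 1/7, which is 299/238.


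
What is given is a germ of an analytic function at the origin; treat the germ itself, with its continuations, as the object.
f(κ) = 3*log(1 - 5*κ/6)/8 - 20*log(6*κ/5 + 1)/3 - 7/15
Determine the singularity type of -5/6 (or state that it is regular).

The term (-20/3)*log(1 - κ/(-5/6)) has argument 1 - -5/6/(-5/6) = 0 at -5/6: a logarithmic (infinitely-sheeted) branch point; the remaining terms are analytic or single-valued there.

The point is a logarithmic branch point.


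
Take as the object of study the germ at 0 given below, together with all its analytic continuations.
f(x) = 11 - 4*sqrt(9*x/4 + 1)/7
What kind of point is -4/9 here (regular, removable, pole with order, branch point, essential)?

The point is an algebraic (square-root) branch point.

The term (-4/7)*sqrt(1 - x/(-4/9)) has argument 1 - -4/9/(-4/9) = 0 at -4/9: a square-root (algebraic, two-sheeted) branch point; the remaining terms are analytic or single-valued there.


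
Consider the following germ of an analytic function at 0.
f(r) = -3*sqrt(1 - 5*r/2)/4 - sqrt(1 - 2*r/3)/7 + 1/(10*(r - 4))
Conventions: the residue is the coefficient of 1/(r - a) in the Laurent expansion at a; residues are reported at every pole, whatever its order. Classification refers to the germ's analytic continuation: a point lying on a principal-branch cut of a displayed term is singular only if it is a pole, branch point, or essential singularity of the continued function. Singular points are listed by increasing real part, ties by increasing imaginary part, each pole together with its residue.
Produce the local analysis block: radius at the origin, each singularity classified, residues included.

Radius of convergence at 0: 2/5.
At 2/5: an algebraic (square-root) branch point.
At 3/2: an algebraic (square-root) branch point.
At 4: a pole of order 1; residue 1/10.

Denominator factor (r - 4): pole of order 1 at 4, modulus 4.
Branch term (-3/4)*sqrt(1 - r/(2/5)): its argument vanishes at r = 2/5, a square-root branch point, modulus 2/5.
Branch term (-1/7)*sqrt(1 - r/(3/2)): its argument vanishes at r = 3/2, a square-root branch point, modulus 3/2.
The radius of convergence is the smallest modulus among the singular points: 2/5.
The branch terms are analytic at 4 and contribute nothing to the residue; only the rational part matters.
At the order-1 pole 4 set g(r) = (r - (4))*(rational part) = 1/10.
Simple pole: residue = g(a) at a = 4, which is 1/10.
List the singular points by increasing real part (a conjugate pair: the negative imaginary part first).


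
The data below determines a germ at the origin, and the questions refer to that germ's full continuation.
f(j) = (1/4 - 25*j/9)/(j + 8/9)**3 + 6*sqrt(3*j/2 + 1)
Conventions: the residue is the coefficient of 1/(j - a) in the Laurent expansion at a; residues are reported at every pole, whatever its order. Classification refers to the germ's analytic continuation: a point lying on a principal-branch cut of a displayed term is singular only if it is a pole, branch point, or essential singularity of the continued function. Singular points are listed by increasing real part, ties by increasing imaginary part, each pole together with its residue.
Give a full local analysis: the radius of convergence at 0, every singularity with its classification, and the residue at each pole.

Radius of convergence at 0: 2/3.
At -8/9: a pole of order 3; residue 0.
At -2/3: an algebraic (square-root) branch point.

Denominator factor (j + 8/9)^3: pole of order 3 at -8/9, modulus 8/9.
Branch term (6)*sqrt(1 - j/(-2/3)): its argument vanishes at j = -2/3, a square-root branch point, modulus 2/3.
The radius of convergence is the smallest modulus among the singular points: 2/3.
The branch term is analytic at -8/9 and contributes nothing to the residue; only the rational part matters.
At the order-3 pole -8/9 set g(j) = (j - (-8/9))^3*(rational part) = 1/4 - 25*j/9.
Order-3 pole: residue = g''(a)/2; g''(-8/9) = 0, so the residue is 0.
List the singular points by increasing real part (a conjugate pair: the negative imaginary part first).


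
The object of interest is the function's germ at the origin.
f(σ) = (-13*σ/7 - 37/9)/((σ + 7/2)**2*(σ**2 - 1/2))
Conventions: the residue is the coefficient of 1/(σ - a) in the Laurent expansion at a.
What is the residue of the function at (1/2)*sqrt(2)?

The residue is 2570/139167 - (1102/6627)*sqrt(2).

The factor σ**2 - 1/2 splits as (σ - a)(σ - a') with a = (1/2)*sqrt(2), a' = -(1/2)*sqrt(2). At the order-1 pole a set g(σ) = (σ - a)*f(σ) = [(-13*σ/7 - 37/9)/(σ + 7/2)**2] / (σ - a').
Simple pole: residue = g(a) at a = (1/2)*sqrt(2), which is 2570/139167 - (1102/6627)*sqrt(2).


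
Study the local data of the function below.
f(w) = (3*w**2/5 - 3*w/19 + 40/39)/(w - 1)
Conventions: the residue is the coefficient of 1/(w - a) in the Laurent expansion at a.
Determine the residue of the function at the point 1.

The residue is 5438/3705.

At the order-1 pole 1 set g(w) = (w - (1))*f(w) = 3*w**2/5 - 3*w/19 + 40/39.
Simple pole: residue = g(a) at a = 1, which is 5438/3705.


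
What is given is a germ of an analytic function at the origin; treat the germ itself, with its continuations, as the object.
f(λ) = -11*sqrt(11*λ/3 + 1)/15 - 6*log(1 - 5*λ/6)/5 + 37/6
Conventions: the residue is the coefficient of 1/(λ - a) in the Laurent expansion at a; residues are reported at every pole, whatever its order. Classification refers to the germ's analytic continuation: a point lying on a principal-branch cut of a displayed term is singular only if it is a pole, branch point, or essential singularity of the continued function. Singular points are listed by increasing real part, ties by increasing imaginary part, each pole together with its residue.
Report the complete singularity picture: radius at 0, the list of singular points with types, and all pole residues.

Branch term (-6/5)*log(1 - λ/(6/5)): its argument vanishes at λ = 6/5, a logarithmic branch point, modulus 6/5.
Branch term (-11/15)*sqrt(1 - λ/(-3/11)): its argument vanishes at λ = -3/11, a square-root branch point, modulus 3/11.
The radius of convergence is the smallest modulus among the singular points: 3/11.
List the singular points by increasing real part (a conjugate pair: the negative imaginary part first).

Radius of convergence at 0: 3/11.
At -3/11: an algebraic (square-root) branch point.
At 6/5: a logarithmic branch point.


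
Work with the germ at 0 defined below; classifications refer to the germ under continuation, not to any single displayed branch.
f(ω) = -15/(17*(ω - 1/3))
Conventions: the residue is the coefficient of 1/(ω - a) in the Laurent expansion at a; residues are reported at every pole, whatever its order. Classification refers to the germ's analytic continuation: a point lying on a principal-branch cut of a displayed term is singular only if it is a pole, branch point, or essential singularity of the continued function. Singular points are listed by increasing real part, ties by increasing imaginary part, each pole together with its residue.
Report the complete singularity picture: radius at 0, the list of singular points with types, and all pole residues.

Radius of convergence at 0: 1/3.
At 1/3: a pole of order 1; residue -15/17.

Denominator factor (ω - 1/3): pole of order 1 at 1/3, modulus 1/3.
The radius of convergence is the smallest modulus among the singular points: 1/3.
At the order-1 pole 1/3 set g(ω) = (ω - (1/3))*f(ω) = -15/17.
Simple pole: residue = g(a) at a = 1/3, which is -15/17.


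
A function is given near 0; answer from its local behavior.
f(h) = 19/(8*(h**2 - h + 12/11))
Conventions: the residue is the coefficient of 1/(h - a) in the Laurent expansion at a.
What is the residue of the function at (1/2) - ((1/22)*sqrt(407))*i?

The residue is ((19/296)*sqrt(407))*i.

The factor h**2 - h + 12/11 splits as (h - a)(h - a') with a = (1/2) - ((1/22)*sqrt(407))*i, a' = (1/2) + ((1/22)*sqrt(407))*i. At the order-1 pole a set g(h) = (h - a)*f(h) = [19/8] / (h - a').
Simple pole: residue = g(a) at a = (1/2) - ((1/22)*sqrt(407))*i, which is ((19/296)*sqrt(407))*i.


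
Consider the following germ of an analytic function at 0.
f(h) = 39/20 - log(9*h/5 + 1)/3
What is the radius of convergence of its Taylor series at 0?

Branch term (-1/3)*log(1 - h/(-5/9)): its argument vanishes at h = -5/9, a logarithmic branch point, modulus 5/9.
The radius of convergence is the smallest modulus among the singular points: 5/9.

The radius of convergence is 5/9.


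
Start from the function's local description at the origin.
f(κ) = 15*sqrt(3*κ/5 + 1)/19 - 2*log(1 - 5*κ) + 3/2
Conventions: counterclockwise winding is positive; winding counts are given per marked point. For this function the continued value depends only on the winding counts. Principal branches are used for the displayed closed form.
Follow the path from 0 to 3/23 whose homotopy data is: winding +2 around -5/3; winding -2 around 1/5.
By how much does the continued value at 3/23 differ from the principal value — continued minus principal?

The rational part is single-valued and drops out of the difference; each branch term changes only by its own monodromy.
(15/19)*sqrt(1 - κ/(-5/3)): winding +2 is even, the square root returns to the same sheet, contribution 0.
(-2)*log(1 - κ/(1/5)): each positive loop around 1/5 adds 2*pi*i to the log, so winding -2 contributes (-2)*(-2)*2*pi*i = (8)*pi*i.
Summing the contributions at κ = 3/23 gives (8)*pi*i.

Continued minus principal equals (8)*pi*i.


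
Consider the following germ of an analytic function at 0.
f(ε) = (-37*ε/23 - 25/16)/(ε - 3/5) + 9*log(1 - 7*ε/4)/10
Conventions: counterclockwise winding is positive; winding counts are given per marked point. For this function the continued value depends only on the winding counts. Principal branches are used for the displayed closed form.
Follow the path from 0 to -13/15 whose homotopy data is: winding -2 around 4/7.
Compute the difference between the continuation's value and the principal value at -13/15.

Continued minus principal equals -(18/5)*pi*i.

The rational part is single-valued and drops out of the difference; each branch term changes only by its own monodromy.
(9/10)*log(1 - ε/(4/7)): each positive loop around 4/7 adds 2*pi*i to the log, so winding -2 contributes (9/10)*(-2)*2*pi*i = -(18/5)*pi*i.
Summing the contributions at ε = -13/15 gives -(18/5)*pi*i.


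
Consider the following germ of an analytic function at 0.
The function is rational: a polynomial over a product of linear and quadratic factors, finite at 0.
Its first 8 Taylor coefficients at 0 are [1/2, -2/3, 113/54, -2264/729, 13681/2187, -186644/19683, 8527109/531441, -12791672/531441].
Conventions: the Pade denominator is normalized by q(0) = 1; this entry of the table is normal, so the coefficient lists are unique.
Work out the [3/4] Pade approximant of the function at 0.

Taylor coefficients needed (read off): a_0 = 1/2, a_1 = -2/3, a_2 = 113/54, a_3 = -2264/729, a_4 = 13681/2187, a_5 = -186644/19683, a_6 = 8527109/531441, a_7 = -12791672/531441.
Write the denominator as Q(v) = 1 + q1*v + q2*v^2 + q3*v^3 + q4*v^4. Requiring Q*f - P = O(v^8) with deg P <= 3 kills the coefficients of v^4..v^7 in Q*f:
  v^4: a_4 + q1*a_3 + q2*a_2 + q3*a_1 + q4*a_0 = 0, i.e. 13681/2187 + (-2264/729)*q1 + (113/54)*q2 + (-2/3)*q3 + (1/2)*q4 = 0.
  v^5: a_5 + q1*a_4 + q2*a_3 + q3*a_2 + q4*a_1 = 0, i.e. -186644/19683 + (13681/2187)*q1 + (-2264/729)*q2 + (113/54)*q3 + (-2/3)*q4 = 0.
  v^6: a_6 + q1*a_5 + q2*a_4 + q3*a_3 + q4*a_2 = 0, i.e. 8527109/531441 + (-186644/19683)*q1 + (13681/2187)*q2 + (-2264/729)*q3 + (113/54)*q4 = 0.
  v^7: a_7 + q1*a_6 + q2*a_5 + q3*a_4 + q4*a_3 = 0, i.e. -12791672/531441 + (8527109/531441)*q1 + (-186644/19683)*q2 + (13681/2187)*q3 + (-2264/729)*q4 = 0.
Solving this linear system: q1 = 1444856/2197311, q2 = -59358184/19775799, q3 = -2652374624/2669732865, q4 = 277894534/98878995.
The numerator is Q*f truncated at degree 3: P0 = a_0 = 1/2; P1 = a_1 + q1*a_0 = -247482/732437; P2 = a_2 + q1*a_1 + q2*a_0 = 224775/1464874; P3 = a_3 + q1*a_2 + q2*a_1 + q3*a_0 = -825228/3662185.

The Pade approximant has numerator coefficients [1/2, -247482/732437, 224775/1464874, -825228/3662185]; denominator coefficients [1, 1444856/2197311, -59358184/19775799, -2652374624/2669732865, 277894534/98878995].
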